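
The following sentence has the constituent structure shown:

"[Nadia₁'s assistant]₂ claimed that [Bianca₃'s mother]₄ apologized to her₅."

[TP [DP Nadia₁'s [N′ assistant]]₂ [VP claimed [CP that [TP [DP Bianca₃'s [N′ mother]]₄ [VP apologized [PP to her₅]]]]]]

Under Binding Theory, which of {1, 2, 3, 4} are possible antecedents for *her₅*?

{1, 2, 3}

*her* is a pronoun, so Principle B applies: it must be free in its binding domain.
Binding domain of *her₅*: the embedded TP, whose subject is [Bianca₃'s mother]₄.
*Nadia₁* and the pronoun do not c-command one another → neither Principle B nor Principle C is at stake; coindexation permitted.
*[Nadia₁'s assistant]₂* c-commands the pronoun but from outside its binding domain, and is not c-commanded by it → coindexation permitted.
*Bianca₃* and the pronoun do not c-command one another → neither Principle B nor Principle C is at stake; coindexation permitted.
*[Bianca₃'s mother]₄* c-commands the pronoun within its binding domain → coindexation would violate Principle B.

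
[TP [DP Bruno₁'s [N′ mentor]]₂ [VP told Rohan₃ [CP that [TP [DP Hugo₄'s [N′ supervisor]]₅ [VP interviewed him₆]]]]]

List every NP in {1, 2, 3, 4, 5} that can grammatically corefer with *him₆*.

*him* is a pronoun, so Principle B applies: it must be free in its binding domain.
Binding domain of *him₆*: the embedded TP, whose subject is [Hugo₄'s supervisor]₅.
*Bruno₁* and the pronoun do not c-command one another → neither Principle B nor Principle C is at stake; coindexation permitted.
*[Bruno₁'s mentor]₂* c-commands the pronoun but from outside its binding domain, and is not c-commanded by it → coindexation permitted.
*Rohan₃* c-commands the pronoun but from outside its binding domain, and is not c-commanded by it → coindexation permitted.
*Hugo₄* and the pronoun do not c-command one another → neither Principle B nor Principle C is at stake; coindexation permitted.
*[Hugo₄'s supervisor]₅* c-commands the pronoun within its binding domain → coindexation would violate Principle B.

{1, 2, 3, 4}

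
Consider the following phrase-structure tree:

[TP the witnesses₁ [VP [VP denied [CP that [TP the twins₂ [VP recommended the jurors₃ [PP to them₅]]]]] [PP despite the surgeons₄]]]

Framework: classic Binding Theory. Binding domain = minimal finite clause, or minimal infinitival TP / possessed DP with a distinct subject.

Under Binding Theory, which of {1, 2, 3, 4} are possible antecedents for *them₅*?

{1, 4}

*them* is a pronoun, so Principle B applies: it must be free in its binding domain.
Binding domain of *them₅*: the embedded TP, whose subject is the twins₂.
*the witnesses₁* c-commands the pronoun but from outside its binding domain, and is not c-commanded by it → coindexation permitted.
*the twins₂* c-commands the pronoun within its binding domain → coindexation would violate Principle B.
*the jurors₃* c-commands the pronoun within its binding domain → coindexation would violate Principle B.
*the surgeons₄* and the pronoun do not c-command one another → neither Principle B nor Principle C is at stake; coindexation permitted.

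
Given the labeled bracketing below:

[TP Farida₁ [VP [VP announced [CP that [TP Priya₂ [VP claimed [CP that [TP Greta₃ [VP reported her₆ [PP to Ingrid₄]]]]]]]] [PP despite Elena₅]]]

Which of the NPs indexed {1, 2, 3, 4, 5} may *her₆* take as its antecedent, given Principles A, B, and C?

*her* is a pronoun, so Principle B applies: it must be free in its binding domain.
Binding domain of *her₆*: the embedded TP, whose subject is Greta₃.
*Farida₁* c-commands the pronoun but from outside its binding domain, and is not c-commanded by it → coindexation permitted.
*Priya₂* c-commands the pronoun but from outside its binding domain, and is not c-commanded by it → coindexation permitted.
*Greta₃* c-commands the pronoun within its binding domain → coindexation would violate Principle B.
*Ingrid₄*: the pronoun c-commands this R-expression → coindexation would violate Principle C on *Ingrid₄*.
*Elena₅* and the pronoun do not c-command one another → neither Principle B nor Principle C is at stake; coindexation permitted.

{1, 2, 5}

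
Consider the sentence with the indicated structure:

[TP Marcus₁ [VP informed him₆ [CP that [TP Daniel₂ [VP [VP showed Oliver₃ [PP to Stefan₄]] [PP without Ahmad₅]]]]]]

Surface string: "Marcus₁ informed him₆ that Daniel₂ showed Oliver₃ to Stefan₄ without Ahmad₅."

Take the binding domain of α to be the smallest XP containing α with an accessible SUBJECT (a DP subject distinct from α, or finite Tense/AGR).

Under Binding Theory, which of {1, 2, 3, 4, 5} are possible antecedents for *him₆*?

*him* is a pronoun, so Principle B applies: it must be free in its binding domain.
Binding domain of *him₆*: the matrix TP, whose subject is Marcus₁.
*Marcus₁* c-commands the pronoun within its binding domain → coindexation would violate Principle B.
*Daniel₂*: the pronoun c-commands this R-expression → coindexation would violate Principle C on *Daniel₂*.
*Oliver₃*: the pronoun c-commands this R-expression → coindexation would violate Principle C on *Oliver₃*.
*Stefan₄*: the pronoun c-commands this R-expression → coindexation would violate Principle C on *Stefan₄*.
*Ahmad₅*: the pronoun c-commands this R-expression → coindexation would violate Principle C on *Ahmad₅*.

none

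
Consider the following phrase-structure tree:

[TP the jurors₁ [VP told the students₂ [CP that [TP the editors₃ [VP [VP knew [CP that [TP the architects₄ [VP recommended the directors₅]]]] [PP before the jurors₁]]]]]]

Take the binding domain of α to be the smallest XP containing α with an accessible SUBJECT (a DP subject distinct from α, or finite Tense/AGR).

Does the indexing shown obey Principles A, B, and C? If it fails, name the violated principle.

Principle C

The two coindexed NPs are *the jurors₁* (the higher occurrence) and *the jurors₁* (the lower occurrence).
*the jurors₁* (the lower occurrence) is an R-expression. Principle C requires it to be free everywhere.
*the jurors₁* (the higher occurrence) c-commands it and carries the same index.
The R-expression is bound → Principle C violation.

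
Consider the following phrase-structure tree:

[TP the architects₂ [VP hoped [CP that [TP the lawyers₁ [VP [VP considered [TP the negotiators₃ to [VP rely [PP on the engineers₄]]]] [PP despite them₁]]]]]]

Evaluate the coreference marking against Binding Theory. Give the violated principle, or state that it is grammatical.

Principle B

The two coindexed NPs are *the lawyers₁* and *them₁*.
*them₁* is a pronoun. Its binding domain is the embedded TP, whose subject is the lawyers₁.
*the lawyers₁* c-commands it within that domain and carries the same index.
The pronoun is locally bound → Principle B violation.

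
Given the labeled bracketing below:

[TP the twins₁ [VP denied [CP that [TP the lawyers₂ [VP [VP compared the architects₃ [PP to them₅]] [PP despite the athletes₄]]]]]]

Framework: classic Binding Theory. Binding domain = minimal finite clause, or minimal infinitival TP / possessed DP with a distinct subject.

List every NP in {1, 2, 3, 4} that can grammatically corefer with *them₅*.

*them* is a pronoun, so Principle B applies: it must be free in its binding domain.
Binding domain of *them₅*: the embedded TP, whose subject is the lawyers₂.
*the twins₁* c-commands the pronoun but from outside its binding domain, and is not c-commanded by it → coindexation permitted.
*the lawyers₂* c-commands the pronoun within its binding domain → coindexation would violate Principle B.
*the architects₃* c-commands the pronoun within its binding domain → coindexation would violate Principle B.
*the athletes₄* and the pronoun do not c-command one another → neither Principle B nor Principle C is at stake; coindexation permitted.

{1, 4}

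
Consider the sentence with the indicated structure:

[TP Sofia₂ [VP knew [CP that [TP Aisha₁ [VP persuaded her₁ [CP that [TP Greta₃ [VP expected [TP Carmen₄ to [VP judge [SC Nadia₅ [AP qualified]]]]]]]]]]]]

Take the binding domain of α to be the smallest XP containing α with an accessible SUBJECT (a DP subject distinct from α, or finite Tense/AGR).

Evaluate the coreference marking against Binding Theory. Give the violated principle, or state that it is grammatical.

Principle B

The two coindexed NPs are *Aisha₁* and *her₁*.
*her₁* is a pronoun. Its binding domain is the embedded TP, whose subject is Aisha₁.
*Aisha₁* c-commands it within that domain and carries the same index.
The pronoun is locally bound → Principle B violation.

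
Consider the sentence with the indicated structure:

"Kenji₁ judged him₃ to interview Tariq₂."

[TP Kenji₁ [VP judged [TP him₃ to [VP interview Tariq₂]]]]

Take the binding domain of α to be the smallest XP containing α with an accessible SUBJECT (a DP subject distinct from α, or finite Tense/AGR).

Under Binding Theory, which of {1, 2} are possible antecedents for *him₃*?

*him* is a pronoun, so Principle B applies: it must be free in its binding domain.
Binding domain of *him₃*: the matrix TP, whose subject is Kenji₁.
*Kenji₁* c-commands the pronoun within its binding domain → coindexation would violate Principle B.
*Tariq₂*: the pronoun c-commands this R-expression → coindexation would violate Principle C on *Tariq₂*.

none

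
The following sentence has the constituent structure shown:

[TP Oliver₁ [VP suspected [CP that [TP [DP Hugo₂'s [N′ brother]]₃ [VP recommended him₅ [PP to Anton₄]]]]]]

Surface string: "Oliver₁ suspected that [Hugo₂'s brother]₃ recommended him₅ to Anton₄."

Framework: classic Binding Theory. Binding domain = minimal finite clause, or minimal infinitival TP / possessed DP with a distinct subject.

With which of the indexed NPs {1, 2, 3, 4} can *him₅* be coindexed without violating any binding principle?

*him* is a pronoun, so Principle B applies: it must be free in its binding domain.
Binding domain of *him₅*: the embedded TP, whose subject is [Hugo₂'s brother]₃.
*Oliver₁* c-commands the pronoun but from outside its binding domain, and is not c-commanded by it → coindexation permitted.
*Hugo₂* and the pronoun do not c-command one another → neither Principle B nor Principle C is at stake; coindexation permitted.
*[Hugo₂'s brother]₃* c-commands the pronoun within its binding domain → coindexation would violate Principle B.
*Anton₄*: the pronoun c-commands this R-expression → coindexation would violate Principle C on *Anton₄*.

{1, 2}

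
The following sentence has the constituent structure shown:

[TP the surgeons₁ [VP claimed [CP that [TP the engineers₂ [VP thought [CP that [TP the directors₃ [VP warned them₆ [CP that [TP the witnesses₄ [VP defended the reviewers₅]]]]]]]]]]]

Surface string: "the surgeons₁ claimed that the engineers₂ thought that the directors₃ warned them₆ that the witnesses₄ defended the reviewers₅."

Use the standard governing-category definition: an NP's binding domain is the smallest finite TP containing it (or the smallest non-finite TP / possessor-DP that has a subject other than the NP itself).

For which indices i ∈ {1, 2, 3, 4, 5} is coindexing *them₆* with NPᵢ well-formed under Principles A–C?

{1, 2}

*them* is a pronoun, so Principle B applies: it must be free in its binding domain.
Binding domain of *them₆*: the embedded TP, whose subject is the directors₃.
*the surgeons₁* c-commands the pronoun but from outside its binding domain, and is not c-commanded by it → coindexation permitted.
*the engineers₂* c-commands the pronoun but from outside its binding domain, and is not c-commanded by it → coindexation permitted.
*the directors₃* c-commands the pronoun within its binding domain → coindexation would violate Principle B.
*the witnesses₄*: the pronoun c-commands this R-expression → coindexation would violate Principle C on *the witnesses₄*.
*the reviewers₅*: the pronoun c-commands this R-expression → coindexation would violate Principle C on *the reviewers₅*.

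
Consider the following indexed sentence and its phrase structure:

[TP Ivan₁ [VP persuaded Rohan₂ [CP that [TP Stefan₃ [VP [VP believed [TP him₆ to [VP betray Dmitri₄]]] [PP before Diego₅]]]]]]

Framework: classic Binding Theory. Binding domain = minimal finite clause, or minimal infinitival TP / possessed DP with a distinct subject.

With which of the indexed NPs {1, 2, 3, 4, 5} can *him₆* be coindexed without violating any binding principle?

{1, 2, 5}

*him* is a pronoun, so Principle B applies: it must be free in its binding domain.
Binding domain of *him₆*: the embedded TP, whose subject is Stefan₃.
*Ivan₁* c-commands the pronoun but from outside its binding domain, and is not c-commanded by it → coindexation permitted.
*Rohan₂* c-commands the pronoun but from outside its binding domain, and is not c-commanded by it → coindexation permitted.
*Stefan₃* c-commands the pronoun within its binding domain → coindexation would violate Principle B.
*Dmitri₄*: the pronoun c-commands this R-expression → coindexation would violate Principle C on *Dmitri₄*.
*Diego₅* and the pronoun do not c-command one another → neither Principle B nor Principle C is at stake; coindexation permitted.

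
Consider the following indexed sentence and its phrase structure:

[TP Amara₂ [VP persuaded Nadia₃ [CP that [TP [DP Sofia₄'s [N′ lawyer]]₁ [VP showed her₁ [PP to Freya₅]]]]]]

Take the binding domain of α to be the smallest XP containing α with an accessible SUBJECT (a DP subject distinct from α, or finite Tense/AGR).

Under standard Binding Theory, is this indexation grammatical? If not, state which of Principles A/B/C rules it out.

The two coindexed NPs are *[Sofia₄'s lawyer]₁* and *her₁*.
*her₁* is a pronoun. Its binding domain is the embedded TP, whose subject is [Sofia₄'s lawyer]₁.
*[Sofia₄'s lawyer]₁* c-commands it within that domain and carries the same index.
The pronoun is locally bound → Principle B violation.

Principle B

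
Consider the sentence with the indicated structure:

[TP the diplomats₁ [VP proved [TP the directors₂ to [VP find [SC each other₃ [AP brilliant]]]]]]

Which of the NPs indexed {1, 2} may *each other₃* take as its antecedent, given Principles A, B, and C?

*each other* is an anaphor, so Principle A applies: it must be bound in its binding domain.
Binding domain of *each other₃*: the embedded TP, whose subject is the directors₂.
*the diplomats₁* c-commands the anaphor but is outside its binding domain → cannot satisfy Principle A.
*the directors₂* c-commands the anaphor within its binding domain → licit binder.

{2}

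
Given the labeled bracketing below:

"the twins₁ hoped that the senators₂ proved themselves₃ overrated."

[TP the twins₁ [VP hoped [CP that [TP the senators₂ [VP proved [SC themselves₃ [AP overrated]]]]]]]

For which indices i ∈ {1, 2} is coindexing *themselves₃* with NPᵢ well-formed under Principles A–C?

*themselves* is an anaphor, so Principle A applies: it must be bound in its binding domain.
Binding domain of *themselves₃*: the embedded TP, whose subject is the senators₂.
*the twins₁* c-commands the anaphor but is outside its binding domain → cannot satisfy Principle A.
*the senators₂* c-commands the anaphor within its binding domain → licit binder.

{2}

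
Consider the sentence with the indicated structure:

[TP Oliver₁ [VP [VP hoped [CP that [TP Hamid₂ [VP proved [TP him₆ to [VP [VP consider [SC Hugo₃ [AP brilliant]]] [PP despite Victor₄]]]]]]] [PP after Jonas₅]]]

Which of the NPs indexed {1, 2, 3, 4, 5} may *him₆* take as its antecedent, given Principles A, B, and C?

{1, 5}

*him* is a pronoun, so Principle B applies: it must be free in its binding domain.
Binding domain of *him₆*: the embedded TP, whose subject is Hamid₂.
*Oliver₁* c-commands the pronoun but from outside its binding domain, and is not c-commanded by it → coindexation permitted.
*Hamid₂* c-commands the pronoun within its binding domain → coindexation would violate Principle B.
*Hugo₃*: the pronoun c-commands this R-expression → coindexation would violate Principle C on *Hugo₃*.
*Victor₄*: the pronoun c-commands this R-expression → coindexation would violate Principle C on *Victor₄*.
*Jonas₅* and the pronoun do not c-command one another → neither Principle B nor Principle C is at stake; coindexation permitted.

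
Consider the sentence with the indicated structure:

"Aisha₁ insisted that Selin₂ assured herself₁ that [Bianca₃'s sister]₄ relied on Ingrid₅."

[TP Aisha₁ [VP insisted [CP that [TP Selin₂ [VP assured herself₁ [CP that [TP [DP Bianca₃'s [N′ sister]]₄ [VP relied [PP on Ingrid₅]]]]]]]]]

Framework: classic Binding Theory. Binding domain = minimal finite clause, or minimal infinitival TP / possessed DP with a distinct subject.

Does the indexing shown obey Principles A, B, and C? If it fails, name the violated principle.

Principle A

The two coindexed NPs are *Aisha₁* and *herself₁*.
*herself₁* is an anaphor. Principle A requires it to be bound within its binding domain — the embedded TP, whose subject is Selin₂.
Within that domain it is c-commanded by *Selin₂*, which does not share its index.
*Aisha₁* does c-command the anaphor, but from outside its binding domain.
The anaphor is unbound in its domain → Principle A violation.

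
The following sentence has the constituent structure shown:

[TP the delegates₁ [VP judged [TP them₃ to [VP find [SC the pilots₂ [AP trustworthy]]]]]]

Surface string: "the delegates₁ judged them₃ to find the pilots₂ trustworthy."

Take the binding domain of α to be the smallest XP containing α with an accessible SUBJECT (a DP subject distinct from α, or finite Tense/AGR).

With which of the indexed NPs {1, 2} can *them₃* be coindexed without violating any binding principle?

none

*them* is a pronoun, so Principle B applies: it must be free in its binding domain.
Binding domain of *them₃*: the matrix TP, whose subject is the delegates₁.
*the delegates₁* c-commands the pronoun within its binding domain → coindexation would violate Principle B.
*the pilots₂*: the pronoun c-commands this R-expression → coindexation would violate Principle C on *the pilots₂*.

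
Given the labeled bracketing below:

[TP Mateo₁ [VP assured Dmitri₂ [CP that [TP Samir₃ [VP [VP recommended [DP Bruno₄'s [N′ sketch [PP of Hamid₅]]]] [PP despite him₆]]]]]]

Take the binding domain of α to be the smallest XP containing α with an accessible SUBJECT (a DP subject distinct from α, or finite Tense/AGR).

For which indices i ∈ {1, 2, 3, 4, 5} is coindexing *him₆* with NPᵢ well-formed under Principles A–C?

*him* is a pronoun, so Principle B applies: it must be free in its binding domain.
Binding domain of *him₆*: the embedded TP, whose subject is Samir₃.
*Mateo₁* c-commands the pronoun but from outside its binding domain, and is not c-commanded by it → coindexation permitted.
*Dmitri₂* c-commands the pronoun but from outside its binding domain, and is not c-commanded by it → coindexation permitted.
*Samir₃* c-commands the pronoun within its binding domain → coindexation would violate Principle B.
*Bruno₄* and the pronoun do not c-command one another → neither Principle B nor Principle C is at stake; coindexation permitted.
*Hamid₅* and the pronoun do not c-command one another → neither Principle B nor Principle C is at stake; coindexation permitted.

{1, 2, 4, 5}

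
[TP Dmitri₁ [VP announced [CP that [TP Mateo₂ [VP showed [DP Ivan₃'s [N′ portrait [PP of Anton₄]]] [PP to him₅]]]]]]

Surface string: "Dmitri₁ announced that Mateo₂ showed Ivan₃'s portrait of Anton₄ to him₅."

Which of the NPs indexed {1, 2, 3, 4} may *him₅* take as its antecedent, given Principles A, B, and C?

*him* is a pronoun, so Principle B applies: it must be free in its binding domain.
Binding domain of *him₅*: the embedded TP, whose subject is Mateo₂.
*Dmitri₁* c-commands the pronoun but from outside its binding domain, and is not c-commanded by it → coindexation permitted.
*Mateo₂* c-commands the pronoun within its binding domain → coindexation would violate Principle B.
*Ivan₃* and the pronoun do not c-command one another → neither Principle B nor Principle C is at stake; coindexation permitted.
*Anton₄* and the pronoun do not c-command one another → neither Principle B nor Principle C is at stake; coindexation permitted.

{1, 3, 4}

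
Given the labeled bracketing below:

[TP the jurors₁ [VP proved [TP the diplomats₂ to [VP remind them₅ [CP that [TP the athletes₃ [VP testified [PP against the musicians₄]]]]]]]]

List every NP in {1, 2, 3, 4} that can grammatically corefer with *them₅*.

{1}

*them* is a pronoun, so Principle B applies: it must be free in its binding domain.
Binding domain of *them₅*: the embedded TP, whose subject is the diplomats₂.
*the jurors₁* c-commands the pronoun but from outside its binding domain, and is not c-commanded by it → coindexation permitted.
*the diplomats₂* c-commands the pronoun within its binding domain → coindexation would violate Principle B.
*the athletes₃*: the pronoun c-commands this R-expression → coindexation would violate Principle C on *the athletes₃*.
*the musicians₄*: the pronoun c-commands this R-expression → coindexation would violate Principle C on *the musicians₄*.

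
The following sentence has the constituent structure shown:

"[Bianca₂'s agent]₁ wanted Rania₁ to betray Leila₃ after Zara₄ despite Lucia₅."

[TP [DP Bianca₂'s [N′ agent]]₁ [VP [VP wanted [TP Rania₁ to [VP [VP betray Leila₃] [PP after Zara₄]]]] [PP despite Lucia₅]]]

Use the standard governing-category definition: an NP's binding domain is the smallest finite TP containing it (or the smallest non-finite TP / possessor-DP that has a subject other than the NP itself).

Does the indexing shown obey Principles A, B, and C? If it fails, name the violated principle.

Principle C

The two coindexed NPs are *[Bianca₂'s agent]₁* and *Rania₁*.
*Rania₁* is an R-expression. Principle C requires it to be free everywhere.
*[Bianca₂'s agent]₁* c-commands it and carries the same index.
The R-expression is bound → Principle C violation.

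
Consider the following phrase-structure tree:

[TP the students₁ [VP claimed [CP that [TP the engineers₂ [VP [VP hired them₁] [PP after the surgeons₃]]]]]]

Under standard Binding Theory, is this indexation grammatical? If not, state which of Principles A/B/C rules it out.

The two coindexed NPs are *the students₁* and *them₁*.
*them₁* is a pronoun; its binding domain is the embedded TP, whose subject is the engineers₂. Within that domain it is c-commanded only by *the engineers₂*, which carries a different index — the pronoun is free locally, so Principle B holds.
*the students₁* is an R-expression; *them₁* does not c-command it, and no other NP shares its index, so Principle C is satisfied.
All principles are respected.

grammatical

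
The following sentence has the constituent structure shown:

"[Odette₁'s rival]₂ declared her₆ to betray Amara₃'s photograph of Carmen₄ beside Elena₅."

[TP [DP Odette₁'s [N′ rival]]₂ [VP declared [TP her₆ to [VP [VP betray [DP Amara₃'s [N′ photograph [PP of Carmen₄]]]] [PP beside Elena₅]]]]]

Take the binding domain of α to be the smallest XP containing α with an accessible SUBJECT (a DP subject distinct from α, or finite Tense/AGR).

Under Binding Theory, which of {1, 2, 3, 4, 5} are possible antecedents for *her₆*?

{1}

*her* is a pronoun, so Principle B applies: it must be free in its binding domain.
Binding domain of *her₆*: the matrix TP, whose subject is [Odette₁'s rival]₂.
*Odette₁* and the pronoun do not c-command one another → neither Principle B nor Principle C is at stake; coindexation permitted.
*[Odette₁'s rival]₂* c-commands the pronoun within its binding domain → coindexation would violate Principle B.
*Amara₃*: the pronoun c-commands this R-expression → coindexation would violate Principle C on *Amara₃*.
*Carmen₄*: the pronoun c-commands this R-expression → coindexation would violate Principle C on *Carmen₄*.
*Elena₅*: the pronoun c-commands this R-expression → coindexation would violate Principle C on *Elena₅*.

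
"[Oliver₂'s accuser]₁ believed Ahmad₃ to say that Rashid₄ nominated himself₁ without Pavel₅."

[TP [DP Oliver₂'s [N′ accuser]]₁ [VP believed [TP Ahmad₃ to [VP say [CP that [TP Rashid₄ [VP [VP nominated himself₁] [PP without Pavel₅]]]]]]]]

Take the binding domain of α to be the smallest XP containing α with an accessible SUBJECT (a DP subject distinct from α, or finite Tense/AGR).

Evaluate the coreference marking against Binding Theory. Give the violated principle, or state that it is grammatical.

The two coindexed NPs are *[Oliver₂'s accuser]₁* and *himself₁*.
*himself₁* is an anaphor. Principle A requires it to be bound within its binding domain — the embedded TP, whose subject is Rashid₄.
Within that domain it is c-commanded by *Rashid₄*, which does not share its index.
*[Oliver₂'s accuser]₁* does c-command the anaphor, but from outside its binding domain.
The anaphor is unbound in its domain → Principle A violation.

Principle A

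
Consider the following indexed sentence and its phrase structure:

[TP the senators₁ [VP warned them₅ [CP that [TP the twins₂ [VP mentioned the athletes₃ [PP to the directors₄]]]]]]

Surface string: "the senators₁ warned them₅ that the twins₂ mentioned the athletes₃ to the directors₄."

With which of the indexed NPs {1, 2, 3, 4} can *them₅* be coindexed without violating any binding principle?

*them* is a pronoun, so Principle B applies: it must be free in its binding domain.
Binding domain of *them₅*: the matrix TP, whose subject is the senators₁.
*the senators₁* c-commands the pronoun within its binding domain → coindexation would violate Principle B.
*the twins₂*: the pronoun c-commands this R-expression → coindexation would violate Principle C on *the twins₂*.
*the athletes₃*: the pronoun c-commands this R-expression → coindexation would violate Principle C on *the athletes₃*.
*the directors₄*: the pronoun c-commands this R-expression → coindexation would violate Principle C on *the directors₄*.

none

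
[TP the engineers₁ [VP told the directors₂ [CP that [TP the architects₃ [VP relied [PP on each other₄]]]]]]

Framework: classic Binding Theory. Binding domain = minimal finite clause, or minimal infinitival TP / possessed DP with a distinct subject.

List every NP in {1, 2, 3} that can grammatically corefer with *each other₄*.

{3}

*each other* is an anaphor, so Principle A applies: it must be bound in its binding domain.
Binding domain of *each other₄*: the embedded TP, whose subject is the architects₃.
*the engineers₁* c-commands the anaphor but is outside its binding domain → cannot satisfy Principle A.
*the directors₂* c-commands the anaphor but is outside its binding domain → cannot satisfy Principle A.
*the architects₃* c-commands the anaphor within its binding domain → licit binder.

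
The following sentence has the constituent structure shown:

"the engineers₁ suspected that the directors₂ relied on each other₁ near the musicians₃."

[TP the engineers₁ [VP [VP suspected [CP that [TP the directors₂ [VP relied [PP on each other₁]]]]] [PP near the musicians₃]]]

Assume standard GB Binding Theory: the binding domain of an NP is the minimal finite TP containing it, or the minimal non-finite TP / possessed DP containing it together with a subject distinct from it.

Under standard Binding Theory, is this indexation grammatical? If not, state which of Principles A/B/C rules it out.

The two coindexed NPs are *the engineers₁* and *each other₁*.
*each other₁* is an anaphor. Principle A requires it to be bound within its binding domain — the embedded TP, whose subject is the directors₂.
Within that domain it is c-commanded by *the directors₂*, which does not share its index.
*the engineers₁* does c-command the anaphor, but from outside its binding domain.
The anaphor is unbound in its domain → Principle A violation.

Principle A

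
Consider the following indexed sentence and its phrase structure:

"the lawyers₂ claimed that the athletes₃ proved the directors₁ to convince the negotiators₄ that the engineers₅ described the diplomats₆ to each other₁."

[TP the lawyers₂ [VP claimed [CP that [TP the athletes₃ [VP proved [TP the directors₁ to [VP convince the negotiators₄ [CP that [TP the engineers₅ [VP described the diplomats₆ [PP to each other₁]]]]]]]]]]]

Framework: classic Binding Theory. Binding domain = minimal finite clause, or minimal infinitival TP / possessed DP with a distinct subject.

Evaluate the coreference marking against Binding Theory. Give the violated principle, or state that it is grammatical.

The two coindexed NPs are *the directors₁* and *each other₁*.
*each other₁* is an anaphor. Principle A requires it to be bound within its binding domain — the embedded TP, whose subject is the engineers₅.
Within that domain it is c-commanded by *the engineers₅*, *the diplomats₆*, none of which share its index.
*the directors₁* does c-command the anaphor, but from outside its binding domain.
The anaphor is unbound in its domain → Principle A violation.

Principle A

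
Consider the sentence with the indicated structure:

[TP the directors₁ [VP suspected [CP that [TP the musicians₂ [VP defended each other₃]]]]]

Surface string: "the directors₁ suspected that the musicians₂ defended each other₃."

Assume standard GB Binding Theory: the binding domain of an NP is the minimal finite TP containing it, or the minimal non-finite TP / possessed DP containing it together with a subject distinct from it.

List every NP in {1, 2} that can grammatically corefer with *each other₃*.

{2}

*each other* is an anaphor, so Principle A applies: it must be bound in its binding domain.
Binding domain of *each other₃*: the embedded TP, whose subject is the musicians₂.
*the directors₁* c-commands the anaphor but is outside its binding domain → cannot satisfy Principle A.
*the musicians₂* c-commands the anaphor within its binding domain → licit binder.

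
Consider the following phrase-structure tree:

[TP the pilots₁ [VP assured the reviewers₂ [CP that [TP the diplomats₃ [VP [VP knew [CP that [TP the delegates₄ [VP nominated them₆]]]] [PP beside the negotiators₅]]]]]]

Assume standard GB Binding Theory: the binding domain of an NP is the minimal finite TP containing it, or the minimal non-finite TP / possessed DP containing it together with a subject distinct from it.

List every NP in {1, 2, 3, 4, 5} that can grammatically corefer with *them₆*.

*them* is a pronoun, so Principle B applies: it must be free in its binding domain.
Binding domain of *them₆*: the embedded TP, whose subject is the delegates₄.
*the pilots₁* c-commands the pronoun but from outside its binding domain, and is not c-commanded by it → coindexation permitted.
*the reviewers₂* c-commands the pronoun but from outside its binding domain, and is not c-commanded by it → coindexation permitted.
*the diplomats₃* c-commands the pronoun but from outside its binding domain, and is not c-commanded by it → coindexation permitted.
*the delegates₄* c-commands the pronoun within its binding domain → coindexation would violate Principle B.
*the negotiators₅* and the pronoun do not c-command one another → neither Principle B nor Principle C is at stake; coindexation permitted.

{1, 2, 3, 5}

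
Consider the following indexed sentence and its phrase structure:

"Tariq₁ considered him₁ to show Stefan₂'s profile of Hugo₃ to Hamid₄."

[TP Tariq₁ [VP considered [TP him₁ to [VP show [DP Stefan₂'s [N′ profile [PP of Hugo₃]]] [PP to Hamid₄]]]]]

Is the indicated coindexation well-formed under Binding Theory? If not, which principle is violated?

The two coindexed NPs are *Tariq₁* and *him₁*.
*him₁* is a pronoun. Its binding domain is the matrix TP, whose subject is Tariq₁.
*Tariq₁* c-commands it within that domain and carries the same index.
The pronoun is locally bound → Principle B violation.

Principle B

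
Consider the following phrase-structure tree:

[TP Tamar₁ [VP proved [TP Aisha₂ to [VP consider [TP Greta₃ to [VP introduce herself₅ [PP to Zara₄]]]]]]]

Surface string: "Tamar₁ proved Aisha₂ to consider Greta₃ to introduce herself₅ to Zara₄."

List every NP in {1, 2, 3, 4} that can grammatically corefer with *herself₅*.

*herself* is an anaphor, so Principle A applies: it must be bound in its binding domain.
Binding domain of *herself₅*: the embedded TP, whose subject is Greta₃.
*Tamar₁* c-commands the anaphor but is outside its binding domain → cannot satisfy Principle A.
*Aisha₂* c-commands the anaphor but is outside its binding domain → cannot satisfy Principle A.
*Greta₃* c-commands the anaphor within its binding domain → licit binder.
*Zara₄* does not c-command the anaphor → cannot bind it.

{3}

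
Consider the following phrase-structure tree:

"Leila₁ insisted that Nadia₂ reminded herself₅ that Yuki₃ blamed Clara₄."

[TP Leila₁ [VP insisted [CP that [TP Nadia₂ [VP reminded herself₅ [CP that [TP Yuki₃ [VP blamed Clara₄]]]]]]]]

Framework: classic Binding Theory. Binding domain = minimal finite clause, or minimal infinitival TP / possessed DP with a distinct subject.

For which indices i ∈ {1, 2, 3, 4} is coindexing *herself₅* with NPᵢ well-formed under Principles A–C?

{2}

*herself* is an anaphor, so Principle A applies: it must be bound in its binding domain.
Binding domain of *herself₅*: the embedded TP, whose subject is Nadia₂.
*Leila₁* c-commands the anaphor but is outside its binding domain → cannot satisfy Principle A.
*Nadia₂* c-commands the anaphor within its binding domain → licit binder.
*Yuki₃* does not c-command the anaphor → cannot bind it.
*Clara₄* does not c-command the anaphor → cannot bind it.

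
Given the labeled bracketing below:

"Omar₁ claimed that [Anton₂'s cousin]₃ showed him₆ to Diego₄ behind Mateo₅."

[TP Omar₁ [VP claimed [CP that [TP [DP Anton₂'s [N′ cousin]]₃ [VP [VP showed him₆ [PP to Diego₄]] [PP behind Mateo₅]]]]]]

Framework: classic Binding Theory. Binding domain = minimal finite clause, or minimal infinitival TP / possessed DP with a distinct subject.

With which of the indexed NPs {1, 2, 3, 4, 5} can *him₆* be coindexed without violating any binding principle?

{1, 2, 5}

*him* is a pronoun, so Principle B applies: it must be free in its binding domain.
Binding domain of *him₆*: the embedded TP, whose subject is [Anton₂'s cousin]₃.
*Omar₁* c-commands the pronoun but from outside its binding domain, and is not c-commanded by it → coindexation permitted.
*Anton₂* and the pronoun do not c-command one another → neither Principle B nor Principle C is at stake; coindexation permitted.
*[Anton₂'s cousin]₃* c-commands the pronoun within its binding domain → coindexation would violate Principle B.
*Diego₄*: the pronoun c-commands this R-expression → coindexation would violate Principle C on *Diego₄*.
*Mateo₅* and the pronoun do not c-command one another → neither Principle B nor Principle C is at stake; coindexation permitted.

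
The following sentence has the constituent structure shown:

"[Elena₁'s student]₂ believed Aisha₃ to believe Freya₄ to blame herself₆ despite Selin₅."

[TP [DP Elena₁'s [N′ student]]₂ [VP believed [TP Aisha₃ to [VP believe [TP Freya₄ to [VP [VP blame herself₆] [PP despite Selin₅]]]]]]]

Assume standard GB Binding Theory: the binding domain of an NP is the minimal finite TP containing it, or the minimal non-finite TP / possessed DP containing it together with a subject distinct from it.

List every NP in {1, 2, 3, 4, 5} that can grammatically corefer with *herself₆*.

{4}

*herself* is an anaphor, so Principle A applies: it must be bound in its binding domain.
Binding domain of *herself₆*: the embedded TP, whose subject is Freya₄.
*Elena₁* does not c-command the anaphor → cannot bind it.
*[Elena₁'s student]₂* c-commands the anaphor but is outside its binding domain → cannot satisfy Principle A.
*Aisha₃* c-commands the anaphor but is outside its binding domain → cannot satisfy Principle A.
*Freya₄* c-commands the anaphor within its binding domain → licit binder.
*Selin₅* does not c-command the anaphor → cannot bind it.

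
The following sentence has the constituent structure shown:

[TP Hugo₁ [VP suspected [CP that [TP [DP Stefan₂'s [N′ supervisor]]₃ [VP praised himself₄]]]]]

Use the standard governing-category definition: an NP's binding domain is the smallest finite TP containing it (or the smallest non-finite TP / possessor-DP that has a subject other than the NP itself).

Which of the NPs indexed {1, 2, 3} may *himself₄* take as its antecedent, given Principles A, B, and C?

{3}

*himself* is an anaphor, so Principle A applies: it must be bound in its binding domain.
Binding domain of *himself₄*: the embedded TP, whose subject is [Stefan₂'s supervisor]₃.
*Hugo₁* c-commands the anaphor but is outside its binding domain → cannot satisfy Principle A.
*Stefan₂* does not c-command the anaphor → cannot bind it.
*[Stefan₂'s supervisor]₃* c-commands the anaphor within its binding domain → licit binder.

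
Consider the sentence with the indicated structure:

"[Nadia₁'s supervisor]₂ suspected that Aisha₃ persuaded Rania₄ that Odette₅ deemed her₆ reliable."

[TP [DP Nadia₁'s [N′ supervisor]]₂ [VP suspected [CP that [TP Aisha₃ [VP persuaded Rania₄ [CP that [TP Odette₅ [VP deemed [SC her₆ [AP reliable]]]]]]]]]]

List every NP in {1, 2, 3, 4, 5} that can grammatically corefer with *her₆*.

{1, 2, 3, 4}

*her* is a pronoun, so Principle B applies: it must be free in its binding domain.
Binding domain of *her₆*: the embedded TP, whose subject is Odette₅.
*Nadia₁* and the pronoun do not c-command one another → neither Principle B nor Principle C is at stake; coindexation permitted.
*[Nadia₁'s supervisor]₂* c-commands the pronoun but from outside its binding domain, and is not c-commanded by it → coindexation permitted.
*Aisha₃* c-commands the pronoun but from outside its binding domain, and is not c-commanded by it → coindexation permitted.
*Rania₄* c-commands the pronoun but from outside its binding domain, and is not c-commanded by it → coindexation permitted.
*Odette₅* c-commands the pronoun within its binding domain → coindexation would violate Principle B.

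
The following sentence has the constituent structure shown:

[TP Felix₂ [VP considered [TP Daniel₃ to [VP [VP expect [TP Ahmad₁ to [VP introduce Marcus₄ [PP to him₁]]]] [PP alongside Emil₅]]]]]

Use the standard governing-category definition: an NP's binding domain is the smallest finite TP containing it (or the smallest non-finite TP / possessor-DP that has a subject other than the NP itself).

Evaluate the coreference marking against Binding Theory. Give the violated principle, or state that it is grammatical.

Principle B

The two coindexed NPs are *Ahmad₁* and *him₁*.
*him₁* is a pronoun. Its binding domain is the embedded TP, whose subject is Ahmad₁.
*Ahmad₁* c-commands it within that domain and carries the same index.
The pronoun is locally bound → Principle B violation.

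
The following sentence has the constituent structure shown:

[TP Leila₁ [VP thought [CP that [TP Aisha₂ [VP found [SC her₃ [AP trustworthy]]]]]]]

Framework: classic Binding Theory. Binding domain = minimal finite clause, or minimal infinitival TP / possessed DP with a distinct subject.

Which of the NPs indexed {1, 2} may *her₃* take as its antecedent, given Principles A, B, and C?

*her* is a pronoun, so Principle B applies: it must be free in its binding domain.
Binding domain of *her₃*: the embedded TP, whose subject is Aisha₂.
*Leila₁* c-commands the pronoun but from outside its binding domain, and is not c-commanded by it → coindexation permitted.
*Aisha₂* c-commands the pronoun within its binding domain → coindexation would violate Principle B.

{1}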